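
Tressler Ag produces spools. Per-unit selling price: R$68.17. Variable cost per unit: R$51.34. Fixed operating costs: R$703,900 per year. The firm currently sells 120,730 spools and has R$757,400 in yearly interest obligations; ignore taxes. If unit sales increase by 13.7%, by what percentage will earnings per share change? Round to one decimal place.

+48.8%

At 120,730 units, contribution = 120,730 × R$16.83 = R$2,031,885.90.
EBIT = R$2,031,885.90 − R$703,900 = R$1,327,985.90.
Interest = R$757,400.00, so EBIT − I = R$570,585.90.
Degree of combined leverage = contribution ÷ (EBIT − I) = R$2,031,885.90 ÷ R$570,585.90 = 3.5611.
EPS therefore changes by 3.5611 × (+13.7%) = +48.8%.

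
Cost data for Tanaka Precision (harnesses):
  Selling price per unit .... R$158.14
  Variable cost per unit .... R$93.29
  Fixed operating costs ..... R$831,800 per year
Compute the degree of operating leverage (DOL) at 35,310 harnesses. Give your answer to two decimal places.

1.57

Total contribution margin = 35,310 × R$64.85 = R$2,289,853.50.
EBIT = R$2,289,853.50 − R$831,800 = R$1,458,053.50.
DOL = contribution ÷ EBIT = R$2,289,853.50 ÷ R$1,458,053.50 = 1.5705.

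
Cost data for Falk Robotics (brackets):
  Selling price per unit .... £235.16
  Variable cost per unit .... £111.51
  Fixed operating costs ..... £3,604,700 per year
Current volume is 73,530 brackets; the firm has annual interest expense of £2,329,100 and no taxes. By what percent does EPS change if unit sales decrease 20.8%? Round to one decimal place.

Contribution at this volume is 73,530 × £123.65 = £9,091,984.50.
Subtracting fixed costs: EBIT = £9,091,984.50 − £3,604,700 = £5,487,284.50.
Interest = £2,329,100.00, so EBIT − I = £3,158,184.50.
DCL = total CM / (EBIT − I) = £9,091,984.50 / £3,158,184.50 = 2.8789.
%ΔEPS = DCL × %ΔSales = 2.8789 × -20.8% = -59.9%.

-59.9%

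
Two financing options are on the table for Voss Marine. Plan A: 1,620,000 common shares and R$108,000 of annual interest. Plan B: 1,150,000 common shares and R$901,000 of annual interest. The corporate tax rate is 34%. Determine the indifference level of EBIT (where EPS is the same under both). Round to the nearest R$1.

R$2,841,319

At indifference, (EBIT − 108,000)(1 − t)/1,620,000 = (EBIT − 901,000)(1 − t)/1,150,000.
Cancelling (1 − t) and cross-multiplying: 1,150,000·(EBIT − 108,000) = 1,620,000·(EBIT − 901,000).
EBIT × (1,620,000 − 1,150,000) = 901,000 × 1,620,000 − 108,000 × 1,150,000 = 1,335,420,000,000, so EBIT = 1,335,420,000,000 ÷ 470,000 = 2,841,319.15.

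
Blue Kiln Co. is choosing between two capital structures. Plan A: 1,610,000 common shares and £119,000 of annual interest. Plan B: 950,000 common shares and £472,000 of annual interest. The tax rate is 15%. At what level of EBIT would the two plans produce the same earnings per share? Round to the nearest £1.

Set EPS_A = EPS_B: (EBIT − £119,000)(1 − 0.15) ÷ 1,610,000 = (EBIT − £472,000)(1 − 0.15) ÷ 950,000.
The (1 − t) factor cancels: (EBIT − 119,000) × 950,000 = (EBIT − 472,000) × 1,610,000.
Solving, EBIT = (472,000·1,610,000 − 119,000·950,000) / (1,610,000 − 950,000) = 646,870,000,000 / 660,000 = 980,106.06.

£980,106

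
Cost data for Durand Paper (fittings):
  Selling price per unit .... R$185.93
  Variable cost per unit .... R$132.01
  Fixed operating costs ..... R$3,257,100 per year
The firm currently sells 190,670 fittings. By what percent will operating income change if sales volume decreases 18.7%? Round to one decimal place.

Total contribution margin = 190,670 × R$53.92 = R$10,280,926.40.
Operating income = contribution − fixed costs = R$10,280,926.40 − R$3,257,100 = R$7,023,826.40.
So DOL = total CM / EBIT = R$10,280,926.40 / R$7,023,826.40 = 1.4637.
Operating income changes by 1.4637 × -18.7% = -27.4%.

-27.4%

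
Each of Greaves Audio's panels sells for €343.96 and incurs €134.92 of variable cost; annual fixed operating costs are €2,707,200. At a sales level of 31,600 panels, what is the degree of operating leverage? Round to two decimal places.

1.69

Contribution at this volume is 31,600 × €209.04 = €6,605,664.00.
EBIT = €6,605,664.00 − €2,707,200 = €3,898,464.00.
So DOL = total CM / EBIT = €6,605,664.00 / €3,898,464.00 = 1.6944.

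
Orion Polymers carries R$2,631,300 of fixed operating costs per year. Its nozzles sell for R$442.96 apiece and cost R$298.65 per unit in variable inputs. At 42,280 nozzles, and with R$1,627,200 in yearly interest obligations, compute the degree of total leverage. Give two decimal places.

At 42,280 units, contribution = 42,280 × R$144.31 = R$6,101,426.80.
Operating income = contribution − fixed costs = R$6,101,426.80 − R$2,631,300 = R$3,470,126.80. Interest = R$1,627,200.00.
DOL = R$6,101,426.80 ÷ R$3,470,126.80 = 1.7583; DFL = R$3,470,126.80 ÷ R$1,842,926.80 = 1.8829.
DCL = DOL × DFL = 1.7583 × 1.8829 = 3.3107.

3.31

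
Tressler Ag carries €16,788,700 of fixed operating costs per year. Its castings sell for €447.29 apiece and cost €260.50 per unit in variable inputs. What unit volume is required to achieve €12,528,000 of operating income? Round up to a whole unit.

Each unit contributes €447.29 − €260.50 = €186.79.
Need Q such that Q × €186.79 − €16,788,700 = €12,528,000, i.e. Q = €29,316,700 / €186.79 = 156,950.05 → 156,951.

156,951 castings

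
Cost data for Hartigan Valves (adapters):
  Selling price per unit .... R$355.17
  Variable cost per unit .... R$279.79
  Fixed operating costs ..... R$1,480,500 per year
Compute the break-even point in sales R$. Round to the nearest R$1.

CM per unit = R$355.17 − R$279.79 = R$75.38; CM ratio = R$75.38 / R$355.17 = 0.2122.
Break-even sales = FC ÷ CM ratio = R$1,480,500 × R$355.17 / R$75.38 = R$6,975,712.

R$6,975,712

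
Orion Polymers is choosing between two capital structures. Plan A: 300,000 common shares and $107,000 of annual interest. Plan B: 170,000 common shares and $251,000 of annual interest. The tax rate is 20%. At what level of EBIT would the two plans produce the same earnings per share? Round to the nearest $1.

Set EPS_A = EPS_B: (EBIT − $107,000)(1 − 0.20) ÷ 300,000 = (EBIT − $251,000)(1 − 0.20) ÷ 170,000.
The (1 − t) factor cancels: (EBIT − 107,000) × 170,000 = (EBIT − 251,000) × 300,000.
Solving, EBIT = (251,000·300,000 − 107,000·170,000) / (300,000 − 170,000) = 57,110,000,000 / 130,000 = 439,307.69.

$439,308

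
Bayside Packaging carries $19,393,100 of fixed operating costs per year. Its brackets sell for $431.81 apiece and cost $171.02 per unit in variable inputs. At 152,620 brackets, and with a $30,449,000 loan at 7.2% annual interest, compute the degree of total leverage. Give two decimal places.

2.18

Contribution at this volume is 152,620 × $260.79 = $39,801,769.80.
Operating income = contribution − fixed costs = $39,801,769.80 − $19,393,100 = $20,408,669.80. Interest = $2,192,328.00.
DOL = $39,801,769.80 ÷ $20,408,669.80 = 1.9502; DFL = $20,408,669.80 ÷ $18,216,341.80 = 1.1203.
DCL = DOL × DFL = 1.9502 × 1.1203 = 2.1848.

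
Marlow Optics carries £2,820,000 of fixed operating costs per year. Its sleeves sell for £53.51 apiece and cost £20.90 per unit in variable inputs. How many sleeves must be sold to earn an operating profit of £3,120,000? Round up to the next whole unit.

Contribution margin per unit = £53.51 − £20.90 = £32.61.
Units = (FC + target) / CM = (£2,820,000 + £3,120,000) / £32.61 = 182,152.71, so 182,153 sleeves.

182,153 sleeves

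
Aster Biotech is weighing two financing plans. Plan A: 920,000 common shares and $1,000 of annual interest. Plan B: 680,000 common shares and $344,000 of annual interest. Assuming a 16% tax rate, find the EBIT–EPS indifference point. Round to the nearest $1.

Set EPS_A = EPS_B: (EBIT − $1,000)(1 − 0.16) ÷ 920,000 = (EBIT − $344,000)(1 − 0.16) ÷ 680,000.
The (1 − t) factor cancels: (EBIT − 1,000) × 680,000 = (EBIT − 344,000) × 920,000.
EBIT × (920,000 − 680,000) = 344,000 × 920,000 − 1,000 × 680,000 = 315,800,000,000, so EBIT = 315,800,000,000 ÷ 240,000 = 1,315,833.33.

$1,315,833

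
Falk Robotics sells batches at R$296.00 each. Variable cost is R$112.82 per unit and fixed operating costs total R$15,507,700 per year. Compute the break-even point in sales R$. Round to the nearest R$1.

R$25,058,845

Contribution margin per unit = R$296.00 − R$112.82 = R$183.18, a CM ratio of R$183.18 ÷ R$296.00 = 0.6189.
Break-even sales = FC ÷ CM ratio = R$15,507,700 × R$296.00 / R$183.18 = R$25,058,845.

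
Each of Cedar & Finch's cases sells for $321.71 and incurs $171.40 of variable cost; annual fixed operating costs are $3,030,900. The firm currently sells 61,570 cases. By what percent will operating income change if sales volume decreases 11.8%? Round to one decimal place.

At 61,570 units, contribution = 61,570 × $150.31 = $9,254,586.70.
Operating income = contribution − fixed costs = $9,254,586.70 − $3,030,900 = $6,223,686.70.
Degree of operating leverage = $9,254,586.70 / $6,223,686.70 = 1.4870.
%ΔEBIT = DOL × %ΔSales = 1.4870 × -11.8% = -17.5%.

-17.5%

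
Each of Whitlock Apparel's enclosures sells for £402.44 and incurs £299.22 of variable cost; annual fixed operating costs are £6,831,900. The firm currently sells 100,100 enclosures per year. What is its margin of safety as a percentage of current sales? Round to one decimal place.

Each unit contributes £402.44 − £299.22 = £103.22. Break-even units = £6,831,900 ÷ £103.22 = 66,187.75; break-even revenue = 66,187.75 × £402.44 = £26,636,599.84.
Actual sales revenue = 100,100 × £402.44 = £40,284,244.00.
Margin of safety = (£40,284,244.00 − £26,636,599.84) ÷ £40,284,244.00 = 33.9%.

33.9%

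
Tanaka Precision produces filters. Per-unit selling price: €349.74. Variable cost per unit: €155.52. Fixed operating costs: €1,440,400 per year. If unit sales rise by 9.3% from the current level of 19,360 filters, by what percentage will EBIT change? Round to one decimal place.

At 19,360 units, contribution = 19,360 × €194.22 = €3,760,099.20.
EBIT = €3,760,099.20 − €1,440,400 = €2,319,699.20.
DOL = contribution ÷ EBIT = €3,760,099.20 ÷ €2,319,699.20 = 1.6209.
Operating income changes by 1.6209 × +9.3% = +15.1%.

+15.1%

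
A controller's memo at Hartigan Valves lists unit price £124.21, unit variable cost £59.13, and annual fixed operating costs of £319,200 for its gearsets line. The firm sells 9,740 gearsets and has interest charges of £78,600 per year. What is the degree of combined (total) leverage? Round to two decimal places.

At 9,740 units, contribution = 9,740 × £65.08 = £633,879.20.
Operating income = contribution − fixed costs = £633,879.20 − £319,200 = £314,679.20. Interest = £78,600.00, so EBIT − I = £236,079.20.
DCL = contribution ÷ (EBIT − I) = £633,879.20 ÷ £236,079.20 = 2.6850.

2.69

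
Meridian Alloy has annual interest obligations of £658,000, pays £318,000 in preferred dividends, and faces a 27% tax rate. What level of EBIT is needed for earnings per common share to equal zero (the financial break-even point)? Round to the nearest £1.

£1,093,616

Grossing the preferred dividend up to pre-tax terms: £318,000 / (1 − 0.27) = £435,616.44.
Financial break-even EBIT = interest + D_p ÷ (1 − t) = £658,000 + £435,616.44 = £1,093,616.44.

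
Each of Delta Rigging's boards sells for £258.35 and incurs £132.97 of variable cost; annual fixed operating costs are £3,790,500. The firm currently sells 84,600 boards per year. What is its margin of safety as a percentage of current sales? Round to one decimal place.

64.3%

Contribution margin per unit = £258.35 − £132.97 = £125.38. Break-even units = £3,790,500 ÷ £125.38 = 30,232.09; break-even revenue = 30,232.09 × £258.35 = £7,810,461.60.
Actual sales revenue = 84,600 × £258.35 = £21,856,410.00.
Margin of safety = (£21,856,410.00 − £7,810,461.60) ÷ £21,856,410.00 = 64.3%.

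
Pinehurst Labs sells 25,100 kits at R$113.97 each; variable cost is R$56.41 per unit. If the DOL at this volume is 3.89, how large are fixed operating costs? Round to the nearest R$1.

R$1,073,353

Total contribution margin = 25,100 × R$57.56 = R$1,444,756.00.
DOL = contribution / EBIT, so EBIT = R$1,444,756.00 / 3.89 = R$371,402.57.
And FC = contribution − EBIT = R$1,444,756.00 − R$371,402.57 = R$1,073,353.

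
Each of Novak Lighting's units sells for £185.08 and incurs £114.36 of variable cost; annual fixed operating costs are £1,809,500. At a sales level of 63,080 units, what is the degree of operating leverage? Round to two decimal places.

Total contribution margin = 63,080 × £70.72 = £4,461,017.60.
Subtracting fixed costs: EBIT = £4,461,017.60 − £1,809,500 = £2,651,517.60.
Degree of operating leverage = £4,461,017.60 / £2,651,517.60 = 1.6824.

1.68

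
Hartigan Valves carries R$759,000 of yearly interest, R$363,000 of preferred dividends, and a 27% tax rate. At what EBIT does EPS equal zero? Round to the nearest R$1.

R$1,256,260

Grossing the preferred dividend up to pre-tax terms: R$363,000 / (1 − 0.27) = R$497,260.27.
EPS = 0 when EBIT covers interest plus the pre-tax preferred burden: R$759,000 + R$497,260.27 = R$1,256,260.27.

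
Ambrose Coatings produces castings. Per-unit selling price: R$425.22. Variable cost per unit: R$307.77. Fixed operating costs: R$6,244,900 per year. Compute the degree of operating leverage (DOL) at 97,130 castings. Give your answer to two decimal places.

Total contribution margin = 97,130 × R$117.45 = R$11,407,918.50.
EBIT = R$11,407,918.50 − R$6,244,900 = R$5,163,018.50.
DOL = contribution ÷ EBIT = R$11,407,918.50 ÷ R$5,163,018.50 = 2.2095.

2.21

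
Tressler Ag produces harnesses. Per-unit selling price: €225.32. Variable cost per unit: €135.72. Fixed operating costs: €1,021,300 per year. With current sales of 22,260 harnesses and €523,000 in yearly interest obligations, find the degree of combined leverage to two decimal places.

4.43

Total contribution margin = 22,260 × €89.60 = €1,994,496.00.
Operating income = contribution − fixed costs = €1,994,496.00 − €1,021,300 = €973,196.00. Interest = €523,000.00, so EBIT − I = €450,196.00.
DCL = contribution ÷ (EBIT − I) = €1,994,496.00 ÷ €450,196.00 = 4.4303.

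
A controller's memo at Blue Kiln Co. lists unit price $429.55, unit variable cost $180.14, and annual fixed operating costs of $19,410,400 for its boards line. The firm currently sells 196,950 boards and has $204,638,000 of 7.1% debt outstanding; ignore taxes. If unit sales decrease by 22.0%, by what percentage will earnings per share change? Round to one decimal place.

-71.2%

Total contribution margin = 196,950 × $249.41 = $49,121,299.50.
EBIT = $49,121,299.50 − $19,410,400 = $29,710,899.50.
Interest = $14,529,298.00, so EBIT − I = $15,181,601.50.
Degree of combined leverage = contribution ÷ (EBIT − I) = $49,121,299.50 ÷ $15,181,601.50 = 3.2356.
EPS therefore changes by 3.2356 × (-22.0%) = -71.2%.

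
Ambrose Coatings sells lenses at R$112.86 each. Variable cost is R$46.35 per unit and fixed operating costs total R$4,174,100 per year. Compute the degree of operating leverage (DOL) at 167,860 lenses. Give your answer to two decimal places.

Contribution at this volume is 167,860 × R$66.51 = R$11,164,368.60.
EBIT = R$11,164,368.60 − R$4,174,100 = R$6,990,268.60.
So DOL = total CM / EBIT = R$11,164,368.60 / R$6,990,268.60 = 1.5971.

1.60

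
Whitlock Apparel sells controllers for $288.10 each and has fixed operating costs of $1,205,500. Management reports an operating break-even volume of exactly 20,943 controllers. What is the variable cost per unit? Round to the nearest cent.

Contribution per unit must be FC / Q = $1,205,500 / 20,943 = $57.5610.
Variable cost per unit = $288.10 − $57.5610 = $230.54.

$230.54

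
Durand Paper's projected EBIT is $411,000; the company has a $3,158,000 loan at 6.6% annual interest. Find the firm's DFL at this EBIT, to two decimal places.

Interest = $208,428.00.
Degree of financial leverage = EBIT / (EBIT − interest) = $411,000 / $202,572.00 = 2.0289.

2.03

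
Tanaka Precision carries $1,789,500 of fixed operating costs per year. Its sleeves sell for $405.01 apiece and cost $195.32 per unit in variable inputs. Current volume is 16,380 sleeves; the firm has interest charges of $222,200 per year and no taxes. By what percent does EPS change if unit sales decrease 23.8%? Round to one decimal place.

Total contribution margin = 16,380 × $209.69 = $3,434,722.20.
Subtracting fixed costs: EBIT = $3,434,722.20 − $1,789,500 = $1,645,222.20.
Interest = $222,200.00, so EBIT − I = $1,423,022.20.
Degree of combined leverage = contribution ÷ (EBIT − I) = $3,434,722.20 ÷ $1,423,022.20 = 2.4137.
EPS therefore changes by 2.4137 × (-23.8%) = -57.4%.

-57.4%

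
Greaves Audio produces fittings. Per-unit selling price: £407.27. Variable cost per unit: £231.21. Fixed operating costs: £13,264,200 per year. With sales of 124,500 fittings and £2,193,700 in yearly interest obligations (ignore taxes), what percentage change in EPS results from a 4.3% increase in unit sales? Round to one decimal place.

+14.6%

At 124,500 units, contribution = 124,500 × £176.06 = £21,919,470.00.
Operating income = contribution − fixed costs = £21,919,470.00 − £13,264,200 = £8,655,270.00.
Interest = £2,193,700.00, so EBIT − I = £6,461,570.00.
Degree of combined leverage = contribution ÷ (EBIT − I) = £21,919,470.00 ÷ £6,461,570.00 = 3.3923.
%ΔEPS = DCL × %ΔSales = 3.3923 × +4.3% = +14.6%.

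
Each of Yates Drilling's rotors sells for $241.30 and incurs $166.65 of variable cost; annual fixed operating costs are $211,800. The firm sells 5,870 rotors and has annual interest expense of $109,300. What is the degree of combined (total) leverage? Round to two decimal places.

Total contribution margin = 5,870 × $74.65 = $438,195.50.
Subtracting fixed costs: EBIT = $438,195.50 − $211,800 = $226,395.50. Interest = $109,300.00, so EBIT − I = $117,095.50.
DCL = contribution ÷ (EBIT − I) = $438,195.50 ÷ $117,095.50 = 3.7422.

3.74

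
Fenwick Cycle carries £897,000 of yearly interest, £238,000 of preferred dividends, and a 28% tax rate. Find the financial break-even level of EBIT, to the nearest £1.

Preferred dividends are paid after tax, so their pre-tax equivalent is £238,000 ÷ (1 − 0.28) = £330,555.56.
EPS = 0 when EBIT covers interest plus the pre-tax preferred burden: £897,000 + £330,555.56 = £1,227,555.56.

£1,227,556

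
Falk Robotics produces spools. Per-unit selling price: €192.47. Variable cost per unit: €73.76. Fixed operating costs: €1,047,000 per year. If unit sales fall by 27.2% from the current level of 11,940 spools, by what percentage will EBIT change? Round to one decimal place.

At 11,940 units, contribution = 11,940 × €118.71 = €1,417,397.40.
Subtracting fixed costs: EBIT = €1,417,397.40 − €1,047,000 = €370,397.40.
So DOL = total CM / EBIT = €1,417,397.40 / €370,397.40 = 3.8267.
%ΔEBIT = DOL × %ΔSales = 3.8267 × -27.2% = -104.1%.

-104.1%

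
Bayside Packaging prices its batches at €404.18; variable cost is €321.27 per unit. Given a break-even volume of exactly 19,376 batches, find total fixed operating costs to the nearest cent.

Unit CM = price − variable cost = €404.18 − €321.27 = €82.91.
Since BE = FC / CM, FC = 19,376 × €82.91 = €1,606,464.16.

€1,606,464.16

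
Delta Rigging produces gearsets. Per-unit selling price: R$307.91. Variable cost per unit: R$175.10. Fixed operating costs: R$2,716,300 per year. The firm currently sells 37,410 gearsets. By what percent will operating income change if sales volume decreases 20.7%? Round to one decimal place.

Total contribution margin = 37,410 × R$132.81 = R$4,968,422.10.
EBIT = R$4,968,422.10 − R$2,716,300 = R$2,252,122.10.
DOL = contribution ÷ EBIT = R$4,968,422.10 ÷ R$2,252,122.10 = 2.2061.
Operating income changes by 2.2061 × -20.7% = -45.7%.

-45.7%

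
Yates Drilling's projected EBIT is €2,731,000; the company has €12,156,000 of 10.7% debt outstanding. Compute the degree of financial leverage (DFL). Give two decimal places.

Annual interest charges come to €1,300,692.00.
DFL = EBIT ÷ (EBIT − I) = €2,731,000 ÷ (€2,731,000 − €1,300,692.00) = €2,731,000 ÷ €1,430,308.00 = 1.9094.

1.91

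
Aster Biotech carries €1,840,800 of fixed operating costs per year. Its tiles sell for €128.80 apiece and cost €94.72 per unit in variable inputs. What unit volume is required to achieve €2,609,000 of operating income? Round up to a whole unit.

Each unit contributes €128.80 − €94.72 = €34.08.
Units = (FC + target) / CM = (€1,840,800 + €2,609,000) / €34.08 = 130,569.25, so 130,570 tiles.

130,570 tiles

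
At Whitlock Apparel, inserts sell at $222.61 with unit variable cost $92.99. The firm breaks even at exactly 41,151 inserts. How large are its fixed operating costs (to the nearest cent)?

Unit CM = price − variable cost = $222.61 − $92.99 = $129.62.
Fixed costs = break-even units × CM = 41,151 × $129.62 = $5,333,992.62.

$5,333,992.62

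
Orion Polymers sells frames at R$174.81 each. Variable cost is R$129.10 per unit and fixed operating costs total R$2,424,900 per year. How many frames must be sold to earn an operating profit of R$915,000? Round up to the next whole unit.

Unit CM = price − variable cost = R$174.81 − R$129.10 = R$45.71.
Need Q such that Q × R$45.71 − R$2,424,900 = R$915,000, i.e. Q = R$3,339,900 / R$45.71 = 73,067.16 → 73,068.

73,068 frames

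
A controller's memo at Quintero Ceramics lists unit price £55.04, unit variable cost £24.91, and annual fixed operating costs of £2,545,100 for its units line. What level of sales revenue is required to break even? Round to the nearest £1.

Contribution margin per unit = £55.04 − £24.91 = £30.13, a CM ratio of £30.13 ÷ £55.04 = 0.5474.
Break-even revenue = fixed costs × price ÷ CM = £2,545,100 × £55.04 ÷ £30.13 = £4,649,263.

£4,649,263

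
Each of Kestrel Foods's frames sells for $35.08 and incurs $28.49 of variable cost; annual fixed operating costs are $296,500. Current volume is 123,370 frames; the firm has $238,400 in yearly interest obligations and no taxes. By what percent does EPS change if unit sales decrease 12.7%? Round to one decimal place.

At 123,370 units, contribution = 123,370 × $6.59 = $813,008.30.
Subtracting fixed costs: EBIT = $813,008.30 − $296,500 = $516,508.30.
Interest = $238,400.00, so EBIT − I = $278,108.30.
DCL = total CM / (EBIT − I) = $813,008.30 / $278,108.30 = 2.9234.
%ΔEPS = DCL × %ΔSales = 2.9234 × -12.7% = -37.1%.

-37.1%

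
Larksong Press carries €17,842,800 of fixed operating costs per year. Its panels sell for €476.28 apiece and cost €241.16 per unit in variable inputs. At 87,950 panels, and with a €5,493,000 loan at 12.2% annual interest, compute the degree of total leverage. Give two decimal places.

9.55

Contribution at this volume is 87,950 × €235.12 = €20,678,804.00.
EBIT = €20,678,804.00 − €17,842,800 = €2,836,004.00. Interest = €670,146.00.
DOL = €20,678,804.00 ÷ €2,836,004.00 = 7.2915; DFL = €2,836,004.00 ÷ €2,165,858.00 = 1.3094.
DCL = DOL × DFL = 7.2915 × 1.3094 = 9.5475.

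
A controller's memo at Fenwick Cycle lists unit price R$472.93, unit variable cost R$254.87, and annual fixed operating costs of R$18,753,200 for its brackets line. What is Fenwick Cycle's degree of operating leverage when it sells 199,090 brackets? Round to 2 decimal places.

Total contribution margin = 199,090 × R$218.06 = R$43,413,565.40.
EBIT = R$43,413,565.40 − R$18,753,200 = R$24,660,365.40.
So DOL = total CM / EBIT = R$43,413,565.40 / R$24,660,365.40 = 1.7605.

1.76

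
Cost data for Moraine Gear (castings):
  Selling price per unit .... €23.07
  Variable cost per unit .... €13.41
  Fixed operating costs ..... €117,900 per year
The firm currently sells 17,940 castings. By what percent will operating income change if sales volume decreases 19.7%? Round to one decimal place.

-61.6%

Contribution at this volume is 17,940 × €9.66 = €173,300.40.
Operating income = contribution − fixed costs = €173,300.40 − €117,900 = €55,400.40.
Degree of operating leverage = €173,300.40 / €55,400.40 = 3.1281.
%ΔEBIT = DOL × %ΔSales = 3.1281 × -19.7% = -61.6%.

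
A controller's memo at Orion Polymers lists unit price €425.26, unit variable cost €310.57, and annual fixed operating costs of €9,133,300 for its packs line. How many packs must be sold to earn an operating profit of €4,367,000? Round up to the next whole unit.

117,712 packs

Contribution margin per unit = €425.26 − €310.57 = €114.69.
Required volume = (fixed costs + target profit) ÷ CM = (€9,133,300 + €4,367,000) ÷ €114.69 = 117,711.22, so 117,712 packs.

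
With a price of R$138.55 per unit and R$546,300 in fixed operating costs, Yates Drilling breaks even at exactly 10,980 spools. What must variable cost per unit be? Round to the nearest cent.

R$88.80

Contribution per unit must be FC / Q = R$546,300 / 10,980 = R$49.7541.
Variable cost per unit = R$138.55 − R$49.7541 = R$88.80.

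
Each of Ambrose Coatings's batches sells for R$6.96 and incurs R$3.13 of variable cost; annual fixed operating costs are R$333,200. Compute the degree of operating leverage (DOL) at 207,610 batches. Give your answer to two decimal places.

At 207,610 units, contribution = 207,610 × R$3.83 = R$795,146.30.
EBIT = R$795,146.30 − R$333,200 = R$461,946.30.
So DOL = total CM / EBIT = R$795,146.30 / R$461,946.30 = 1.7213.

1.72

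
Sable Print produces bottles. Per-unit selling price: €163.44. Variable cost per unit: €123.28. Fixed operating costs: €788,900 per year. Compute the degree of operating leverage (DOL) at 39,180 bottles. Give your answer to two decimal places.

2.01

Total contribution margin = 39,180 × €40.16 = €1,573,468.80.
Subtracting fixed costs: EBIT = €1,573,468.80 − €788,900 = €784,568.80.
Degree of operating leverage = €1,573,468.80 / €784,568.80 = 2.0055.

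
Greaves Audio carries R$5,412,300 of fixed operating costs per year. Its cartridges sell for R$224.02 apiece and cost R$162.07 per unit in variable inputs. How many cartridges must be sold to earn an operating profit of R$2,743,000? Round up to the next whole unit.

131,644 cartridges

Each unit contributes R$224.02 − R$162.07 = R$61.95.
Units = (FC + target) / CM = (R$5,412,300 + R$2,743,000) / R$61.95 = 131,643.26, so 131,644 cartridges.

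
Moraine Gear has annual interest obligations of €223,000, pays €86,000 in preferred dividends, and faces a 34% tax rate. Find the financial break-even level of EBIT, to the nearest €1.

Preferred dividends are paid after tax, so their pre-tax equivalent is €86,000 ÷ (1 − 0.34) = €130,303.03.
EPS = 0 when EBIT covers interest plus the pre-tax preferred burden: €223,000 + €130,303.03 = €353,303.03.

€353,303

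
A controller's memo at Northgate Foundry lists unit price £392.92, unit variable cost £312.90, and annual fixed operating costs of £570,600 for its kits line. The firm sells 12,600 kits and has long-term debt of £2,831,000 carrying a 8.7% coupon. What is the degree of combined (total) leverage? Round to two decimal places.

5.27

At 12,600 units, contribution = 12,600 × £80.02 = £1,008,252.00.
Operating income = contribution − fixed costs = £1,008,252.00 − £570,600 = £437,652.00. Interest = £246,297.00, so EBIT − I = £191,355.00.
Degree of total leverage = total CM / (EBIT − interest) = £1,008,252.00 / £191,355.00 = 5.2690.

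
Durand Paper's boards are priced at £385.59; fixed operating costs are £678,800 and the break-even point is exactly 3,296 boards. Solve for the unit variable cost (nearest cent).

Contribution per unit must be FC / Q = £678,800 / 3,296 = £205.9466.
Variable cost per unit = £385.59 − £205.9466 = £179.64.

£179.64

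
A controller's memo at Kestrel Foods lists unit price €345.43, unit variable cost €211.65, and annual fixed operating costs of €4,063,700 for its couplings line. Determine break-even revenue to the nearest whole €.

€10,492,778

CM per unit = €345.43 − €211.65 = €133.78; CM ratio = €133.78 / €345.43 = 0.3873.
Break-even revenue = fixed costs × price ÷ CM = €4,063,700 × €345.43 ÷ €133.78 = €10,492,778.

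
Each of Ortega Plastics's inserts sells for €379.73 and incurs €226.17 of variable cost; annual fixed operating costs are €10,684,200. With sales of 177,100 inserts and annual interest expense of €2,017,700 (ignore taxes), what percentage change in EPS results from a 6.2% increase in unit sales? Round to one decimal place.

Contribution at this volume is 177,100 × €153.56 = €27,195,476.00.
Operating income = contribution − fixed costs = €27,195,476.00 − €10,684,200 = €16,511,276.00.
After interest of €2,017,700.00, pre-tax earnings = €14,493,576.00.
Degree of combined leverage = contribution ÷ (EBIT − I) = €27,195,476.00 ÷ €14,493,576.00 = 1.8764.
EPS therefore changes by 1.8764 × (+6.2%) = +11.6%.

+11.6%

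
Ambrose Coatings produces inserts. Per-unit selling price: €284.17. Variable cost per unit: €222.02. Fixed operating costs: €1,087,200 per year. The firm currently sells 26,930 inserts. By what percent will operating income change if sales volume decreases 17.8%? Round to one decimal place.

At 26,930 units, contribution = 26,930 × €62.15 = €1,673,699.50.
Operating income = contribution − fixed costs = €1,673,699.50 − €1,087,200 = €586,499.50.
DOL = contribution ÷ EBIT = €1,673,699.50 ÷ €586,499.50 = 2.8537.
So EBIT moves 2.8537 × (-17.8%) = -50.8%.

-50.8%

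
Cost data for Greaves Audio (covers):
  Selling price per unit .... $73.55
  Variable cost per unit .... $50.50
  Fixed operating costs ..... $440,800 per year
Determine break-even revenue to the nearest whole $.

$1,406,544

CM per unit = $73.55 − $50.50 = $23.05; CM ratio = $23.05 / $73.55 = 0.3134.
Break-even revenue = fixed costs × price ÷ CM = $440,800 × $73.55 ÷ $23.05 = $1,406,544.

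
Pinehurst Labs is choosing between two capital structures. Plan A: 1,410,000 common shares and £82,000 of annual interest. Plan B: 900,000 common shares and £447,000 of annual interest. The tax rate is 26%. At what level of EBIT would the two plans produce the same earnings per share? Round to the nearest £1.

£1,091,118

At indifference, (EBIT − 82,000)(1 − t)/1,410,000 = (EBIT − 447,000)(1 − t)/900,000.
The (1 − t) factor cancels: (EBIT − 82,000) × 900,000 = (EBIT − 447,000) × 1,410,000.
EBIT × (1,410,000 − 900,000) = 447,000 × 1,410,000 − 82,000 × 900,000 = 556,470,000,000, so EBIT = 556,470,000,000 ÷ 510,000 = 1,091,117.65.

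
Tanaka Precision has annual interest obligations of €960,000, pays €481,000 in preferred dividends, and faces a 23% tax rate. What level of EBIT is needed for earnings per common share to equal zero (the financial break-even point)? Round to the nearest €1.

Preferred dividends are paid after tax, so their pre-tax equivalent is €481,000 ÷ (1 − 0.23) = €624,675.32.
Financial break-even EBIT = interest + D_p ÷ (1 − t) = €960,000 + €624,675.32 = €1,584,675.32.

€1,584,675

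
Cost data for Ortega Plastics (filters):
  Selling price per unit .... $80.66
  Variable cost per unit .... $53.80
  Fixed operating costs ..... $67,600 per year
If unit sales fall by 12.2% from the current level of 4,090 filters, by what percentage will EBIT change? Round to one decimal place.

At 4,090 units, contribution = 4,090 × $26.86 = $109,857.40.
EBIT = $109,857.40 − $67,600 = $42,257.40.
So DOL = total CM / EBIT = $109,857.40 / $42,257.40 = 2.5997.
Operating income changes by 2.5997 × -12.2% = -31.7%.

-31.7%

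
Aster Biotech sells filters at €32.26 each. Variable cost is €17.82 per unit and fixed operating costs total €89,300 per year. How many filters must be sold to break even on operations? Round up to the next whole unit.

Unit CM = price − variable cost = €32.26 − €17.82 = €14.44.
Break-even Q = €89,300 / €14.44 = 6,184.21 → 6,185 filters.

6,185 filters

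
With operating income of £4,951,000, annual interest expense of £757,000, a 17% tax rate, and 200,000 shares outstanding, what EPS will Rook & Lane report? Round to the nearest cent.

£17.41

Interest = £757,000.00, so EBT = £4,951,000 − £757,000.00 = £4,194,000.00.
After tax at 17%: net income = £4,194,000.00 × 0.83 = £3,481,020.00.
Per share: £3,481,020.00 / 200,000 shares = £17.41.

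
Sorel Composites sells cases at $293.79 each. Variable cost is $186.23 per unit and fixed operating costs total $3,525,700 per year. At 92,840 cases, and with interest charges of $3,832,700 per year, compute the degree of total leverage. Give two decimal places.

Contribution at this volume is 92,840 × $107.56 = $9,985,870.40.
Operating income = contribution − fixed costs = $9,985,870.40 − $3,525,700 = $6,460,170.40. Interest = $3,832,700.00, so EBIT − I = $2,627,470.40.
Degree of total leverage = total CM / (EBIT − interest) = $9,985,870.40 / $2,627,470.40 = 3.8006.

3.80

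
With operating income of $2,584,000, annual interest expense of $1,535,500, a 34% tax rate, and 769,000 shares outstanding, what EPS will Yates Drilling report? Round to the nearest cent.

$0.90

Pre-tax income = $2,584,000 − $1,535,500.00 = $1,048,500.00.
Net income = $1,048,500.00 × (1 − 0.34) = $692,010.00.
Per share: $692,010.00 / 769,000 shares = $0.90.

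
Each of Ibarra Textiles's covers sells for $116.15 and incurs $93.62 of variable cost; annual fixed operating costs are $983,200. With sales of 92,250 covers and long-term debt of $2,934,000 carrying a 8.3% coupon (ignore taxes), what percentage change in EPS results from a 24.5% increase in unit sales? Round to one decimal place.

+59.8%

Total contribution margin = 92,250 × $22.53 = $2,078,392.50.
Subtracting fixed costs: EBIT = $2,078,392.50 − $983,200 = $1,095,192.50.
After interest of $243,522.00, pre-tax earnings = $851,670.50.
DCL = total CM / (EBIT − I) = $2,078,392.50 / $851,670.50 = 2.4404.
%ΔEPS = DCL × %ΔSales = 2.4404 × +24.5% = +59.8%.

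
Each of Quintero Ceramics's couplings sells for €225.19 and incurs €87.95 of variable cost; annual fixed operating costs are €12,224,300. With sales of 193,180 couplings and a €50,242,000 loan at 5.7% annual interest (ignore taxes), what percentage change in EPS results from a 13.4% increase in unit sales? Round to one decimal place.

+31.1%

Contribution at this volume is 193,180 × €137.24 = €26,512,023.20.
EBIT = €26,512,023.20 − €12,224,300 = €14,287,723.20.
After interest of €2,863,794.00, pre-tax earnings = €11,423,929.20.
DCL = total CM / (EBIT − I) = €26,512,023.20 / €11,423,929.20 = 2.3207.
EPS therefore changes by 2.3207 × (+13.4%) = +31.1%.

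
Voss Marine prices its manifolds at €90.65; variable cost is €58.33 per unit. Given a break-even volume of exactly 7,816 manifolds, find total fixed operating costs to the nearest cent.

€252,613.12

Each unit contributes €90.65 − €58.33 = €32.32.
Since BE = FC / CM, FC = 7,816 × €32.32 = €252,613.12.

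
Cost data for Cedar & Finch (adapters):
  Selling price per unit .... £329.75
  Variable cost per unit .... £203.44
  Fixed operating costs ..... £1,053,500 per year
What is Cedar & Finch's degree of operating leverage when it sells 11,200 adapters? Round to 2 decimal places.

3.92

At 11,200 units, contribution = 11,200 × £126.31 = £1,414,672.00.
Subtracting fixed costs: EBIT = £1,414,672.00 − £1,053,500 = £361,172.00.
Degree of operating leverage = £1,414,672.00 / £361,172.00 = 3.9169.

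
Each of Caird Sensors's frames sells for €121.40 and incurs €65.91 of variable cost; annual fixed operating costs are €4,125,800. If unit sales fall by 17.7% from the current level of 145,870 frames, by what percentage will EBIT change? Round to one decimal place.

Total contribution margin = 145,870 × €55.49 = €8,094,326.30.
Operating income = contribution − fixed costs = €8,094,326.30 − €4,125,800 = €3,968,526.30.
DOL = contribution ÷ EBIT = €8,094,326.30 ÷ €3,968,526.30 = 2.0396.
Operating income changes by 2.0396 × -17.7% = -36.1%.

-36.1%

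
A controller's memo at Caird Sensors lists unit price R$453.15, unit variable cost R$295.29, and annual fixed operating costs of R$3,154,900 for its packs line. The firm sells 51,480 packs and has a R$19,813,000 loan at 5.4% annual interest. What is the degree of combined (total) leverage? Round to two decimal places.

At 51,480 units, contribution = 51,480 × R$157.86 = R$8,126,632.80.
Subtracting fixed costs: EBIT = R$8,126,632.80 − R$3,154,900 = R$4,971,732.80. Interest = R$1,069,902.00.
DOL = R$8,126,632.80 ÷ R$4,971,732.80 = 1.6346; DFL = R$4,971,732.80 ÷ R$3,901,830.80 = 1.2742.
Combined leverage = 1.6346 × 1.2742 = 2.0828.

2.08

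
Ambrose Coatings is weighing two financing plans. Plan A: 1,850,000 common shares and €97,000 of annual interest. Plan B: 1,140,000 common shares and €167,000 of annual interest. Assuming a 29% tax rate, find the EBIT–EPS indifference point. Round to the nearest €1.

At indifference, (EBIT − 97,000)(1 − t)/1,850,000 = (EBIT − 167,000)(1 − t)/1,140,000.
The (1 − t) factor cancels: (EBIT − 97,000) × 1,140,000 = (EBIT − 167,000) × 1,850,000.
EBIT × (1,850,000 − 1,140,000) = 167,000 × 1,850,000 − 97,000 × 1,140,000 = 198,370,000,000, so EBIT = 198,370,000,000 ÷ 710,000 = 279,394.37.

€279,394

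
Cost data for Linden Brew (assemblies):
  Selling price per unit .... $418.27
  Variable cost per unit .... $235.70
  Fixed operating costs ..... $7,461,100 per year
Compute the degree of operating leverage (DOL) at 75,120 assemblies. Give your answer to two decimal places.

At 75,120 units, contribution = 75,120 × $182.57 = $13,714,658.40.
EBIT = $13,714,658.40 − $7,461,100 = $6,253,558.40.
DOL = contribution ÷ EBIT = $13,714,658.40 ÷ $6,253,558.40 = 2.1931.

2.19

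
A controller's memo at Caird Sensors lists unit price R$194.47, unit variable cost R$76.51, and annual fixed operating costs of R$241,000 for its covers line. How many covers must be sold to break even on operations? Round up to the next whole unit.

2,044 covers

Each unit contributes R$194.47 − R$76.51 = R$117.96.
Break-even Q = R$241,000 / R$117.96 = 2,043.07 → 2,044 covers.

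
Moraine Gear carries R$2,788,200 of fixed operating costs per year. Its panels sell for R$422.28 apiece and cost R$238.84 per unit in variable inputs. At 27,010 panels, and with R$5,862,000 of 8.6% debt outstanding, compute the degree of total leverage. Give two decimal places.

2.98

Total contribution margin = 27,010 × R$183.44 = R$4,954,714.40.
Operating income = contribution − fixed costs = R$4,954,714.40 − R$2,788,200 = R$2,166,514.40. Interest = R$504,132.00, so EBIT − I = R$1,662,382.40.
Degree of total leverage = total CM / (EBIT − interest) = R$4,954,714.40 / R$1,662,382.40 = 2.9805.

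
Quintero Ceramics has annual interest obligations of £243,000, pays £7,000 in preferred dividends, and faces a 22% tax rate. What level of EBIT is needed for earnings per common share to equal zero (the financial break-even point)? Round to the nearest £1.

Preferred dividends are paid after tax, so their pre-tax equivalent is £7,000 ÷ (1 − 0.22) = £8,974.36.
Financial break-even EBIT = interest + D_p ÷ (1 − t) = £243,000 + £8,974.36 = £251,974.36.

£251,974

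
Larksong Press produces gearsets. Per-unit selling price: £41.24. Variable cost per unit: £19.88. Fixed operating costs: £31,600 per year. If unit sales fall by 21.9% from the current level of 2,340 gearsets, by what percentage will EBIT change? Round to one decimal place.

-59.5%

Total contribution margin = 2,340 × £21.36 = £49,982.40.
Subtracting fixed costs: EBIT = £49,982.40 − £31,600 = £18,382.40.
DOL = contribution ÷ EBIT = £49,982.40 ÷ £18,382.40 = 2.7190.
Operating income changes by 2.7190 × -21.9% = -59.5%.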